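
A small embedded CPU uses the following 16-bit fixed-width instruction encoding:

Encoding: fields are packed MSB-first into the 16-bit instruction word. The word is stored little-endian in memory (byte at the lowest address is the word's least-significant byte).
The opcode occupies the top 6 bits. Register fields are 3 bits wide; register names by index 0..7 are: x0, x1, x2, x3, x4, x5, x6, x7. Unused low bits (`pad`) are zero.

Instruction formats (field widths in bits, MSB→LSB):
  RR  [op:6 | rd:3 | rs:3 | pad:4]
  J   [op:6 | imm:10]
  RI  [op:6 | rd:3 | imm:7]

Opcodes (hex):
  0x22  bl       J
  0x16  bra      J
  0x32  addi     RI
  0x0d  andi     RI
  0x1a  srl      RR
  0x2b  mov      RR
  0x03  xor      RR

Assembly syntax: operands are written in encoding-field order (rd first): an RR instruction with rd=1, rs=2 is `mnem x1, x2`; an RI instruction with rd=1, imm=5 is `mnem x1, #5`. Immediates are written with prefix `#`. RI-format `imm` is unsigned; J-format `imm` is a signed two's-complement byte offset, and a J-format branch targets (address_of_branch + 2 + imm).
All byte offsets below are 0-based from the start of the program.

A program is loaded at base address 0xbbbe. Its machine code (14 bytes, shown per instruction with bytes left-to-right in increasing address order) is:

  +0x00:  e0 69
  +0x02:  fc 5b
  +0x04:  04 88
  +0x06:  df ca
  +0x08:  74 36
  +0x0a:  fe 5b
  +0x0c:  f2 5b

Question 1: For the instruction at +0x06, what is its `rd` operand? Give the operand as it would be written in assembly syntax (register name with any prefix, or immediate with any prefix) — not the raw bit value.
x5

@+06  little-endian(df ca) = 0xcadf
  op=0xcadf>>10=0x32 ⇒ addi (RI)
  rd@[9:7]=0x5 ⇒ x5
  imm@[6:0]=0x5f ⇒ #95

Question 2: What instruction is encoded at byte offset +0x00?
[00] e0 69 → 0x69e0
  op=0x69e0>>10=0x1a ⇒ srl (RR)
  rd: (w>>7)&0x7=0x3 → x3
  rs: (w>>4)&0x7=0x6 → x6

srl x3, x6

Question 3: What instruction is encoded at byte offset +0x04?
bl #4

[04] 04 88 → 0x8804
  op=0x8804>>10=0x22 ⇒ bl (J)
  imm: (w>>0)&0x3ff=0x4 → #4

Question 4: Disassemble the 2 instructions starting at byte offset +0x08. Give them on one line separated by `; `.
andi x4, #116; bra #-2

@+08  little-endian(74 36) = 0x3674
  op=0x3674>>10=0xd ⇒ andi (RI)
  rd: (w>>7)&0x7=0x4 → x4
  imm: (w>>0)&0x7f=0x74 → #116
@+0a  little-endian(fe 5b) = 0x5bfe
  op=0x5bfe>>10=0x16 ⇒ bra (J)
  imm: (w>>0)&0x3ff=0x3fe (s10→-2) → #-2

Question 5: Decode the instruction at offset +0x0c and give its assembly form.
+0x0c: f2 5b ⇒ word 0x5bf2 (little)
  op=0x5bf2>>10=0x16 ⇒ bra (J)
  [9:0] imm=1010 (s10→-14) = #-14

bra #-14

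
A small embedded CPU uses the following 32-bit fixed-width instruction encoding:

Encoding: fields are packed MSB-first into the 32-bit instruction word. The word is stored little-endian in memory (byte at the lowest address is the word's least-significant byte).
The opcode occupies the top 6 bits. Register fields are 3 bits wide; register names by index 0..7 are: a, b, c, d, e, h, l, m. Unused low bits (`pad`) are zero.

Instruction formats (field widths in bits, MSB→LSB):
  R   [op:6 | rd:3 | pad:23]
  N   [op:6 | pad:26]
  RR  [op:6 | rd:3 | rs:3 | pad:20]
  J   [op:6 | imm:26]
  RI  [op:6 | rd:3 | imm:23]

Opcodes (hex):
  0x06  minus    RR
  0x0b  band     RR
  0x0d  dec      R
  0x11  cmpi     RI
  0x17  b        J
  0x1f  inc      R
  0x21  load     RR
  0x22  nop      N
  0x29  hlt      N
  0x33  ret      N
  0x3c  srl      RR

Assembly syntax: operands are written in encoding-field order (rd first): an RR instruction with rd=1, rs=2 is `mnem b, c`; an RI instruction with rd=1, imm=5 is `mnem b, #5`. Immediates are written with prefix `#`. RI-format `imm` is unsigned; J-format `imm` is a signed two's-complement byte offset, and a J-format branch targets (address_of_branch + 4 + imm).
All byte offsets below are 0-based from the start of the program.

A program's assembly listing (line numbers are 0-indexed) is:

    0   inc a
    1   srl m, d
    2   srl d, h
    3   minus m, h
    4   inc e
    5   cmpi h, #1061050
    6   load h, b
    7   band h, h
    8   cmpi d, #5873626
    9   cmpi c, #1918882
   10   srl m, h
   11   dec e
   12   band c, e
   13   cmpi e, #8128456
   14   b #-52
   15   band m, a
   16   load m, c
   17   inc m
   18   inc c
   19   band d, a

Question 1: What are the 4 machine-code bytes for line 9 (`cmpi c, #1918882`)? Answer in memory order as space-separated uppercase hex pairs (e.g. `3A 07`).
A2 47 1D 45

line 9 (cmpi): pack op=0x11:6|rd=2:3|imm=1918882:23 = 0x451d47a2; little→ a2 47 1d 45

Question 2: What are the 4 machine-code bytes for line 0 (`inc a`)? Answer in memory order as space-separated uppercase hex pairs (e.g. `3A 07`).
line 0 (inc): pack op=0x1f:6|rd=0:3|pad=0:23 = 0x7c000000; little→ 00 00 00 7c

00 00 00 7C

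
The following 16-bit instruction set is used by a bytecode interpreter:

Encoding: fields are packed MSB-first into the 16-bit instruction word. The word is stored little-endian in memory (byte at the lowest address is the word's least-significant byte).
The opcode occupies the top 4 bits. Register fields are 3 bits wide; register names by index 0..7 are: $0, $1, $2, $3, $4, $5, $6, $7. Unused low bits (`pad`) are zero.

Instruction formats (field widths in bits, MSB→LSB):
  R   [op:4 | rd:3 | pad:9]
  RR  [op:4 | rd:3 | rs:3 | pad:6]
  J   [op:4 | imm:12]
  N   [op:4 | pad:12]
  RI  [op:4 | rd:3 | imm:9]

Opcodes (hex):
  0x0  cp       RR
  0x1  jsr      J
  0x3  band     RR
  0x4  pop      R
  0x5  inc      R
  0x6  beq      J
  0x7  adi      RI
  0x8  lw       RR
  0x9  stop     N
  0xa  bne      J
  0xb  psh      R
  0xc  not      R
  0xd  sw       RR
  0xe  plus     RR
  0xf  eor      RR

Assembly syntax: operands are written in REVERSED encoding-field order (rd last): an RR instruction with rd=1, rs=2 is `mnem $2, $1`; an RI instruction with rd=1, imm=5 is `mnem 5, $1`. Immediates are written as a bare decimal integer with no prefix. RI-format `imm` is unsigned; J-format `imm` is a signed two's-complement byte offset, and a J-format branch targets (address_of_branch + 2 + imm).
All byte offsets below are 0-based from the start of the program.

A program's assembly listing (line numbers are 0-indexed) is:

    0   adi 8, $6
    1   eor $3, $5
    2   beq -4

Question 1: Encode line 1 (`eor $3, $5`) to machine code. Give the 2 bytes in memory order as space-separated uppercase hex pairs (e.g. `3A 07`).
1. eor fields op=0xf:4|rd=5:3|rs=3:3|pad=0:6 → word fac0h → c0 fa

C0 FA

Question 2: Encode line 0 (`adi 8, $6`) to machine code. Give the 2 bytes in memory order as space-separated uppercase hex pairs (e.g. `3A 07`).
08 7C

L0: adi op=0x7:4|rd=6:3|imm=8:9 ⇒ 0x7c08 ⇒ little 08 7c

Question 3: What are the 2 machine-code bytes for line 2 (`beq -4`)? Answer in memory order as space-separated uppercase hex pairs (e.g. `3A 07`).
line 2 (beq): pack op=0x6:4|imm=-4:12 = 0x6ffc; little→ fc 6f

FC 6F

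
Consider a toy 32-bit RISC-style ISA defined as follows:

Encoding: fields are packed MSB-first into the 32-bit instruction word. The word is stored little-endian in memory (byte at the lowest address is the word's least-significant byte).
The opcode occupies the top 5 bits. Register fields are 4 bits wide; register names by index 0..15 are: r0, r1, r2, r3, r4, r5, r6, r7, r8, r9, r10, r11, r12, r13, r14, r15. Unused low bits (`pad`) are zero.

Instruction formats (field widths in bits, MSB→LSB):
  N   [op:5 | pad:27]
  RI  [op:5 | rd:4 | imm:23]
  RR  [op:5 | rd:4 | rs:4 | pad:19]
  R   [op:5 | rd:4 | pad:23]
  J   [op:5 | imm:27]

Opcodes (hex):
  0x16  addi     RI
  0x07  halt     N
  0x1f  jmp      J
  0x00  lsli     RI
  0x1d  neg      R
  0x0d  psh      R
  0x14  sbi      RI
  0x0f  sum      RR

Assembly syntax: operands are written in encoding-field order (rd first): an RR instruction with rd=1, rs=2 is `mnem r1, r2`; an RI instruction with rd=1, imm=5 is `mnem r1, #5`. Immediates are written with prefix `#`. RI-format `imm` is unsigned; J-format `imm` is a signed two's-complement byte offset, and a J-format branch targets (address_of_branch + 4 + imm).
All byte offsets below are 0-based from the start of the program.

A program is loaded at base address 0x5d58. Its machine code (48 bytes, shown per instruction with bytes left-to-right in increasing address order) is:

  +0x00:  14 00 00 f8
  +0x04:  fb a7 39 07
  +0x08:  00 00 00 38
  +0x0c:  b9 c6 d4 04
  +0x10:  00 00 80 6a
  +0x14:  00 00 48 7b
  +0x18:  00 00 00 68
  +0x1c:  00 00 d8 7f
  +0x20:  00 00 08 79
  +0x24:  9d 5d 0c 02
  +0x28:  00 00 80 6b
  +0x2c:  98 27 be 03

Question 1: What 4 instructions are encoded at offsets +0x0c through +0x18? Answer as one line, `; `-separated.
lsli r9, #5555897; psh r5; sum r6, r9; psh r0

@+0c  little-endian(b9 c6 d4 04) = 0x04d4c6b9
  top 5b → 0x0 → lsli [RI]
  rd@[26:23]=0x9 ⇒ r9
  imm@[22:0]=0x54c6b9 ⇒ #5555897
@+10  little-endian(00 00 80 6a) = 0x6a800000
  top 5b → 0xd → psh [R]
  rd@[26:23]=0x5 ⇒ r5
@+14  little-endian(00 00 48 7b) = 0x7b480000
  top 5b → 0xf → sum [RR]
  rd@[26:23]=0x6 ⇒ r6
  rs@[22:19]=0x9 ⇒ r9
@+18  little-endian(00 00 00 68) = 0x68000000
  top 5b → 0xd → psh [R]
  rd@[26:23]=0x0 ⇒ r0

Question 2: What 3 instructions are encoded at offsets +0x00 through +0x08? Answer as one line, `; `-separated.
[00] 14 00 00 f8 → 0xf8000014
  opcode bits[31:27]=0x1f: jmp/J
  imm@[26:0]=0x14 ⇒ #20
[04] fb a7 39 07 → 0x0739a7fb
  opcode bits[31:27]=0x0: lsli/RI
  rd@[26:23]=0xe ⇒ r14
  imm@[22:0]=0x39a7fb ⇒ #3778555
[08] 00 00 00 38 → 0x38000000
  opcode bits[31:27]=0x7: halt/N

jmp #20; lsli r14, #3778555; halt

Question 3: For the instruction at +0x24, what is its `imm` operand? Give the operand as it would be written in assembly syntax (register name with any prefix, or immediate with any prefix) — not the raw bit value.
off 0x24: read 9d 5d 0c 02 as little → 0x020c5d9d
  opcode bits[31:27]=0x0: lsli/RI
  [26:23] rd=4 = r4
  [22:0] imm=810397 = #810397

#810397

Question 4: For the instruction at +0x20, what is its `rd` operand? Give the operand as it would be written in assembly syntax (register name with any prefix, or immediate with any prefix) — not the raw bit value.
r2

off 0x20: read 00 00 08 79 as little → 0x79080000
  op=0x79080000>>27=0xf ⇒ sum (RR)
  [26:23] rd=2 = r2
  [22:19] rs=1 = r1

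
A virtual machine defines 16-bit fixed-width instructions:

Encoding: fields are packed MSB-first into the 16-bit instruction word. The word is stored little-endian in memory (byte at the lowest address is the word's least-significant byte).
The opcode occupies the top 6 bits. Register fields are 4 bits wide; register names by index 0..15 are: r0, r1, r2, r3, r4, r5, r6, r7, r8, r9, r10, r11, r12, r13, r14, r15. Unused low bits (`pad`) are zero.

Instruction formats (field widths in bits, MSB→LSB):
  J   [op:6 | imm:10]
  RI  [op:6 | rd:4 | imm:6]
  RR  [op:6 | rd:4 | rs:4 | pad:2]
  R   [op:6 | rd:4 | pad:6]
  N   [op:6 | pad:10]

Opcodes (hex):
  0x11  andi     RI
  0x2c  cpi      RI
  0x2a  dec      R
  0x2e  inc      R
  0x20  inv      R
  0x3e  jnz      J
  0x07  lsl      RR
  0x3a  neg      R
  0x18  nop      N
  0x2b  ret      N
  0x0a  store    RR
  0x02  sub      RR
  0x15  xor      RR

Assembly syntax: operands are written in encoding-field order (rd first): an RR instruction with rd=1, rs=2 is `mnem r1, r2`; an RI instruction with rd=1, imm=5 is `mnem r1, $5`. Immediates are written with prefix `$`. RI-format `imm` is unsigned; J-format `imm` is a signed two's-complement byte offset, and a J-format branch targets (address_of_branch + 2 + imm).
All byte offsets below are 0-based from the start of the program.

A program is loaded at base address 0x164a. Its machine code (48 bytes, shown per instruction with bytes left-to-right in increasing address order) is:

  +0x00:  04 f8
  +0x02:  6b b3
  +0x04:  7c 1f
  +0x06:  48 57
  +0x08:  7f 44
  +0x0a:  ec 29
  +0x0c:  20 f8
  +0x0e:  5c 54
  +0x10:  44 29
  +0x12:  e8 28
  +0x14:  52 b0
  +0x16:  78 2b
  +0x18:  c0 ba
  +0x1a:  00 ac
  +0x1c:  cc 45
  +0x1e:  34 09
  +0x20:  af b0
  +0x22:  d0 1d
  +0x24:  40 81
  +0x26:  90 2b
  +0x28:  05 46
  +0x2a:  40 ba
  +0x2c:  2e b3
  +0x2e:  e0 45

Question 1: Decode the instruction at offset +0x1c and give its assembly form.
+0x1c: cc 45 ⇒ word 0x45cc (little)
  opcode bits[15:10]=0x11: andi/RI
  rd@[9:6]=0x7 ⇒ r7
  imm@[5:0]=0xc ⇒ $12

andi r7, $12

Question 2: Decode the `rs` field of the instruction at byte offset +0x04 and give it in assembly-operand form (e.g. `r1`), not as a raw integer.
r15

@+04  little-endian(7c 1f) = 0x1f7c
  op=0x1f7c>>10=0x7 ⇒ lsl (RR)
  rd: (w>>6)&0xf=0xd → r13
  rs: (w>>2)&0xf=0xf → r15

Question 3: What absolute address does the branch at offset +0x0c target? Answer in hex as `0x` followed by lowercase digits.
0x1678

[0c] 20 f8 → 0xf820
  top 6b → 0x3e → jnz [J]
  imm: (w>>0)&0x3ff=0x20 → $32
  target = base 0x164a + off 0x0c + 2 + imm 32 = 0x1678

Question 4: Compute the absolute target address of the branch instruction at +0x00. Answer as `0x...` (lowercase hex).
0x1650

[00] 04 f8 → 0xf804
  op=0xf804>>10=0x3e ⇒ jnz (J)
  [9:0] imm=4 = $4
  target = base 0x164a + off 0x00 + 2 + imm 4 = 0x1650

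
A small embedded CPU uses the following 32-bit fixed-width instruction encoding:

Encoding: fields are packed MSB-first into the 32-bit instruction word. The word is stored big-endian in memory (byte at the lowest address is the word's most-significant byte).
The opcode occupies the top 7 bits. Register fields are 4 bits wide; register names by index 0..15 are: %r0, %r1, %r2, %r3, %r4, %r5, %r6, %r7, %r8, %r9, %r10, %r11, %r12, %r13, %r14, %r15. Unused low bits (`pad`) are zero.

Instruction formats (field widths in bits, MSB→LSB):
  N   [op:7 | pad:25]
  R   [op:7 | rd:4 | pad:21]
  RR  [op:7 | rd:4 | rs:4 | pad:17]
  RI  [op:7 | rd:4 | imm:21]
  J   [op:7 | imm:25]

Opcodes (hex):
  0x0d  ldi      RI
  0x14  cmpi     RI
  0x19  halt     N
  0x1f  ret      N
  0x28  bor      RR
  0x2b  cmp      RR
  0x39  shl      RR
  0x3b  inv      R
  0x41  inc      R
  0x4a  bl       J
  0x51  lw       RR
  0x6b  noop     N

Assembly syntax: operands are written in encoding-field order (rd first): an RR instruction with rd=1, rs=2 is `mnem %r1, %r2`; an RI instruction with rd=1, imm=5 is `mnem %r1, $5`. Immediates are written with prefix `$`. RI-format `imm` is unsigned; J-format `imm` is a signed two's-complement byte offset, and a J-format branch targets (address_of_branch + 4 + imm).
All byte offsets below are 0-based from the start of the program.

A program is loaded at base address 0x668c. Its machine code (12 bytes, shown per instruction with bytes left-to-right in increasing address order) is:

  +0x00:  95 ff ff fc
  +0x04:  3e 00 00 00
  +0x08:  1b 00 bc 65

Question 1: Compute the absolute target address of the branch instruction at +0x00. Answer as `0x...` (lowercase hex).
0x668c

off 0x00: read 95 ff ff fc as big → 0x95fffffc
  top 7b → 0x4a → bl [J]
  imm@[24:0]=0x1fffffc (s25→-4) ⇒ $-4
  target = base 0x668c + off 0x00 + 4 + imm -4 = 0x668c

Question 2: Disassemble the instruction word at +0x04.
ret

[04] 3e 00 00 00 → 0x3e000000
  opcode bits[31:25]=0x1f: ret/N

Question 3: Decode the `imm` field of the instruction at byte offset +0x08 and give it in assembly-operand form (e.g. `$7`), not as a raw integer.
[08] 1b 00 bc 65 → 0x1b00bc65
  op=0x1b00bc65>>25=0xd ⇒ ldi (RI)
  rd@[24:21]=0x8 ⇒ %r8
  imm@[20:0]=0xbc65 ⇒ $48229

$48229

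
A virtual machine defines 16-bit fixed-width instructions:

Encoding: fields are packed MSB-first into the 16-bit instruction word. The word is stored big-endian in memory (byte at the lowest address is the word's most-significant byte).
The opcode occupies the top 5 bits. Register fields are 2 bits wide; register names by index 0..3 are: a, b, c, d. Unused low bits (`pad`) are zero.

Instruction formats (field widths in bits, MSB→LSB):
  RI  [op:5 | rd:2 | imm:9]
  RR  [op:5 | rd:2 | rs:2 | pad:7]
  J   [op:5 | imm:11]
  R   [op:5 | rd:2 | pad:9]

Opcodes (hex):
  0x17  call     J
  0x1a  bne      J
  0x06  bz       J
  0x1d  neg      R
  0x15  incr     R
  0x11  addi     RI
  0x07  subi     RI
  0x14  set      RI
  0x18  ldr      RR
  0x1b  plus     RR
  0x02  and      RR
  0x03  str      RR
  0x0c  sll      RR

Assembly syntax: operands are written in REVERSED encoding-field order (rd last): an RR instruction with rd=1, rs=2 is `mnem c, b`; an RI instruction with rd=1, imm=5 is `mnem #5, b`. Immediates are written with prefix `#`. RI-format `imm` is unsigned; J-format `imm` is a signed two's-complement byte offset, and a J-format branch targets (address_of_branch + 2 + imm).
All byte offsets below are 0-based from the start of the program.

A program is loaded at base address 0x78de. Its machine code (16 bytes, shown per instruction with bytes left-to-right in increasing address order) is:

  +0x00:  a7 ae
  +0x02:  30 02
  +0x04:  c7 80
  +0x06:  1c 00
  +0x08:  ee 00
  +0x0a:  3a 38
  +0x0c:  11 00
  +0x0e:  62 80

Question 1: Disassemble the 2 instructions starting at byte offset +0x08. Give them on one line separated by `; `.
neg d; subi #56, b

off 0x08: read ee 00 as big → 0xee00
  top 5b → 0x1d → neg [R]
  rd@[10:9]=0x3 ⇒ d
off 0x0a: read 3a 38 as big → 0x3a38
  top 5b → 0x7 → subi [RI]
  rd@[10:9]=0x1 ⇒ b
  imm@[8:0]=0x38 ⇒ #56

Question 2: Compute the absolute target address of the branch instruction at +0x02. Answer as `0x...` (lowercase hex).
+0x02: 30 02 ⇒ word 0x3002 (big)
  opcode bits[15:11]=0x6: bz/J
  imm: (w>>0)&0x7ff=0x2 → #2
  target = base 0x78de + off 0x02 + 2 + imm 2 = 0x78e4

0x78e4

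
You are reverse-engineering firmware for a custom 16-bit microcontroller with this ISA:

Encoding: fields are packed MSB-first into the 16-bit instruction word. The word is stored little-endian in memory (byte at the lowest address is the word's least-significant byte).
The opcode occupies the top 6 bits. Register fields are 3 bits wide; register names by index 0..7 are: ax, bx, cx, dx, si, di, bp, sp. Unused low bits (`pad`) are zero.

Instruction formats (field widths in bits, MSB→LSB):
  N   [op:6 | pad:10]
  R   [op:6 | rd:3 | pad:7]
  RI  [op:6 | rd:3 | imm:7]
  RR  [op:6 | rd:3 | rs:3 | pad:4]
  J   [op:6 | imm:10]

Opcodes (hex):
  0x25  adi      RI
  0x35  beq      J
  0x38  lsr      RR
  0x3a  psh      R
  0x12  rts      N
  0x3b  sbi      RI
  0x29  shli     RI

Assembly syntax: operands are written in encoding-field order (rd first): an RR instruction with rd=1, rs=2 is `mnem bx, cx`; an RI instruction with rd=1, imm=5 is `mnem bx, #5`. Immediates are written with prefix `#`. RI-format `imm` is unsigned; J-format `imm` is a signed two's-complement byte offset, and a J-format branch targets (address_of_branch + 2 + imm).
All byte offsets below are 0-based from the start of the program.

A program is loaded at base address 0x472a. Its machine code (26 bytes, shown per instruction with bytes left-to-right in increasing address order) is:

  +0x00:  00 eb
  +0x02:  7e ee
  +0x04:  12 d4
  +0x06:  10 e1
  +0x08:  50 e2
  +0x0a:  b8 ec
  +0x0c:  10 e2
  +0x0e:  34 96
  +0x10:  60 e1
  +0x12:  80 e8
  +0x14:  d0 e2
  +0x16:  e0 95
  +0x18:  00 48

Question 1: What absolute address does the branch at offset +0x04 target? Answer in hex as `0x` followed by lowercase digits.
0x4742

@+04  little-endian(12 d4) = 0xd412
  op=0xd412>>10=0x35 ⇒ beq (J)
  [9:0] imm=18 = #18
  target = base 0x472a + off 0x04 + 2 + imm 18 = 0x4742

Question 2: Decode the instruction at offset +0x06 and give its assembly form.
lsr cx, bx

off 0x06: read 10 e1 as little → 0xe110
  op=0xe110>>10=0x38 ⇒ lsr (RR)
  [9:7] rd=2 = cx
  [6:4] rs=1 = bx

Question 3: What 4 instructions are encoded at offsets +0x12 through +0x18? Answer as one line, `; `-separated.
psh bx; lsr di, di; adi dx, #96; rts

@+12  little-endian(80 e8) = 0xe880
  top 6b → 0x3a → psh [R]
  rd: (w>>7)&0x7=0x1 → bx
@+14  little-endian(d0 e2) = 0xe2d0
  top 6b → 0x38 → lsr [RR]
  rd: (w>>7)&0x7=0x5 → di
  rs: (w>>4)&0x7=0x5 → di
@+16  little-endian(e0 95) = 0x95e0
  top 6b → 0x25 → adi [RI]
  rd: (w>>7)&0x7=0x3 → dx
  imm: (w>>0)&0x7f=0x60 → #96
@+18  little-endian(00 48) = 0x4800
  top 6b → 0x12 → rts [N]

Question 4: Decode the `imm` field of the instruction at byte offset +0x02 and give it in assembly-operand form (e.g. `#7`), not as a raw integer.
[02] 7e ee → 0xee7e
  op=0xee7e>>10=0x3b ⇒ sbi (RI)
  [9:7] rd=4 = si
  [6:0] imm=126 = #126

#126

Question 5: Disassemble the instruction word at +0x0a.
+0x0a: b8 ec ⇒ word 0xecb8 (little)
  top 6b → 0x3b → sbi [RI]
  rd@[9:7]=0x1 ⇒ bx
  imm@[6:0]=0x38 ⇒ #56

sbi bx, #56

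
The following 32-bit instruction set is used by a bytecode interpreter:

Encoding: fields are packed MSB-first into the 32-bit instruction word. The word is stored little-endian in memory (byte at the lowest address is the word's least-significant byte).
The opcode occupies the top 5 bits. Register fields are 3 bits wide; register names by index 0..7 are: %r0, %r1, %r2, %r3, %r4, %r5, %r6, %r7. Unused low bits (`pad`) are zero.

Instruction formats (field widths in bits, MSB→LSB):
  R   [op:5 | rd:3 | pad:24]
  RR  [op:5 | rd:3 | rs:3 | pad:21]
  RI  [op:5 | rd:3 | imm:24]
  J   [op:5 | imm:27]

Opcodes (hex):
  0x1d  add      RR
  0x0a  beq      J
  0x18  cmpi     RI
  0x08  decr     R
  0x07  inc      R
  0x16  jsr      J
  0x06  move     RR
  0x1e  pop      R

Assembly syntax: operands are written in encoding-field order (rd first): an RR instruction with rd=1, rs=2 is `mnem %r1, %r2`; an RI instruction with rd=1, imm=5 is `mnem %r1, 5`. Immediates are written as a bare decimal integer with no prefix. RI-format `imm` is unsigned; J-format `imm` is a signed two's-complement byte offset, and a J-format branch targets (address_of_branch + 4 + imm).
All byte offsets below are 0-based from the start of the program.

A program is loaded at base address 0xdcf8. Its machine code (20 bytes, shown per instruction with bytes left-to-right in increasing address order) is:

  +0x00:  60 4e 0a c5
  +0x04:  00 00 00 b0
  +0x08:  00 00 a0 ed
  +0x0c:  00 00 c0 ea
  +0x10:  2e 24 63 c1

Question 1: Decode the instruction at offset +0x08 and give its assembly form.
@+08  little-endian(00 00 a0 ed) = 0xeda00000
  top 5b → 0x1d → add [RR]
  [26:24] rd=5 = %r5
  [23:21] rs=5 = %r5

add %r5, %r5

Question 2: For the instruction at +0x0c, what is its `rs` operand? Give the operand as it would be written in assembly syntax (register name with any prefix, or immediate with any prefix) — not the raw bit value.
%r6

+0x0c: 00 00 c0 ea ⇒ word 0xeac00000 (little)
  opcode bits[31:27]=0x1d: add/RR
  rd@[26:24]=0x2 ⇒ %r2
  rs@[23:21]=0x6 ⇒ %r6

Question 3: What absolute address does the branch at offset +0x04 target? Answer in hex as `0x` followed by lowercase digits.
0xdd00

off 0x04: read 00 00 00 b0 as little → 0xb0000000
  op=0xb0000000>>27=0x16 ⇒ jsr (J)
  [26:0] imm=0 = 0
  target = base 0xdcf8 + off 0x04 + 4 + imm 0 = 0xdd00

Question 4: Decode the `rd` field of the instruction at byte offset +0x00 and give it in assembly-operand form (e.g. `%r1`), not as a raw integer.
[00] 60 4e 0a c5 → 0xc50a4e60
  top 5b → 0x18 → cmpi [RI]
  rd@[26:24]=0x5 ⇒ %r5
  imm@[23:0]=0xa4e60 ⇒ 675424

%r5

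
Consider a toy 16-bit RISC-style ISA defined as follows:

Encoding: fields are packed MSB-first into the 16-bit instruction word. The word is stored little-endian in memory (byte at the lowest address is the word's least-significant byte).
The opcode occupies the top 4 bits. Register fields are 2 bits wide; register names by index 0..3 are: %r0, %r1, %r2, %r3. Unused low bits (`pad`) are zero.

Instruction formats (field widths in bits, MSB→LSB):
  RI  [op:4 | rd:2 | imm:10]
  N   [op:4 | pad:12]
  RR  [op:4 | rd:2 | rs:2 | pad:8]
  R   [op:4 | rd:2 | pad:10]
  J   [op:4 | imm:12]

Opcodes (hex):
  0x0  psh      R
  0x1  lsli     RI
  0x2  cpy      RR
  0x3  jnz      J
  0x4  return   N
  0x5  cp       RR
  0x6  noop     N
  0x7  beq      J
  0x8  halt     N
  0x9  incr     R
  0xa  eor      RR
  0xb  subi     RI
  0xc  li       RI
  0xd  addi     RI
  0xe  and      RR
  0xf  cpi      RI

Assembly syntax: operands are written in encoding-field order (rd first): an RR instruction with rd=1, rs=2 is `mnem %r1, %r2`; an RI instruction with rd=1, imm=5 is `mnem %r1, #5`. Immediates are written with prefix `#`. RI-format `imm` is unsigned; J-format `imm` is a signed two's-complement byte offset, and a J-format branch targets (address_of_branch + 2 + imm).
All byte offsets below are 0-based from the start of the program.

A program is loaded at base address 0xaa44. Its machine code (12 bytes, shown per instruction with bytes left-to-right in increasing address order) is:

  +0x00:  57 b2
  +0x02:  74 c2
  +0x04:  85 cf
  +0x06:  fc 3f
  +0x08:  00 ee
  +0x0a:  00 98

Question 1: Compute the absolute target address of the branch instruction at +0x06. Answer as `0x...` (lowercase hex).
@+06  little-endian(fc 3f) = 0x3ffc
  top 4b → 0x3 → jnz [J]
  imm@[11:0]=0xffc (s12→-4) ⇒ #-4
  target = base 0xaa44 + off 0x06 + 2 + imm -4 = 0xaa48

0xaa48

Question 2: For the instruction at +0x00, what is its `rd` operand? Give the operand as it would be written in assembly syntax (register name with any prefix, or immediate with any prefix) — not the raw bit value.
+0x00: 57 b2 ⇒ word 0xb257 (little)
  op=0xb257>>12=0xb ⇒ subi (RI)
  [11:10] rd=0 = %r0
  [9:0] imm=599 = #599

%r0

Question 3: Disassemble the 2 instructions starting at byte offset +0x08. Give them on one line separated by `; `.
+0x08: 00 ee ⇒ word 0xee00 (little)
  opcode bits[15:12]=0xe: and/RR
  rd@[11:10]=0x3 ⇒ %r3
  rs@[9:8]=0x2 ⇒ %r2
+0x0a: 00 98 ⇒ word 0x9800 (little)
  opcode bits[15:12]=0x9: incr/R
  rd@[11:10]=0x2 ⇒ %r2

and %r3, %r2; incr %r2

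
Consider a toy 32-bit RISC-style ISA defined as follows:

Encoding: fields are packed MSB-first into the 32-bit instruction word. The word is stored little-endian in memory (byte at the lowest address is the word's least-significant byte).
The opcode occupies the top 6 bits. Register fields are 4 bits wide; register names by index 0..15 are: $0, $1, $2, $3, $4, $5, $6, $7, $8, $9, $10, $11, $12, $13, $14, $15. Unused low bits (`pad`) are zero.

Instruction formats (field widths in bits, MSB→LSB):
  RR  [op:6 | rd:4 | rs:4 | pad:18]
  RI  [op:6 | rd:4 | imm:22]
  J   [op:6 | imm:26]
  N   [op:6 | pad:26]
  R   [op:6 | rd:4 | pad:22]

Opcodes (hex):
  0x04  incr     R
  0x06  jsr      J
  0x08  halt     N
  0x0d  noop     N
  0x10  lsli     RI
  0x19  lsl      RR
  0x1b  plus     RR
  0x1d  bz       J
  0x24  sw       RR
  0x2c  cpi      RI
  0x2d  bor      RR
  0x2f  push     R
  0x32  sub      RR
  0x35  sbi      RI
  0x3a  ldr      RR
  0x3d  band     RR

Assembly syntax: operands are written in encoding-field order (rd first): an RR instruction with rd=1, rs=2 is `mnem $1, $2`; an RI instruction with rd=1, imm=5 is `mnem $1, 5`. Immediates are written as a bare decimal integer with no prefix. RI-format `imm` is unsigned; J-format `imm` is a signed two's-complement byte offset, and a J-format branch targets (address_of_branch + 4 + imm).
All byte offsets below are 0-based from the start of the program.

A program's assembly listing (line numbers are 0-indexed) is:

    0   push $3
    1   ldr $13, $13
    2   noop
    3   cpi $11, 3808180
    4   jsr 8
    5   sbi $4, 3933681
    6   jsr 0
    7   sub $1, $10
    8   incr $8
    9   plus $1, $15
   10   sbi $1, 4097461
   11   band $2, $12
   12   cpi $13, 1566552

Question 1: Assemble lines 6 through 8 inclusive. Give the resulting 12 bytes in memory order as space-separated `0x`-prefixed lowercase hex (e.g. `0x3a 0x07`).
0x00 0x00 0x00 0x18 0x00 0x00 0x68 0xc8 0x00 0x00 0x00 0x12

6. jsr fields op=0x6:6|imm=0:26 → word 18000000h → 00 00 00 18
7. sub fields op=0x32:6|rd=1:4|rs=10:4|pad=0:18 → word c8680000h → 00 00 68 c8
8. incr fields op=0x4:6|rd=8:4|pad=0:22 → word 12000000h → 00 00 00 12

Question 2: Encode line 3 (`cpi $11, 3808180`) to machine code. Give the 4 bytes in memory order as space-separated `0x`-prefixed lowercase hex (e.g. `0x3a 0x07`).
3. cpi fields op=0x2c:6|rd=11:4|imm=3808180:22 → word b2fa1bb4h → b4 1b fa b2

0xb4 0x1b 0xfa 0xb2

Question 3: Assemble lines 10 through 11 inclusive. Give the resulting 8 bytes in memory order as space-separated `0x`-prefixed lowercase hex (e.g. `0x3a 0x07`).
line 10 (sbi): pack op=0x35:6|rd=1:4|imm=4097461:22 = 0xd47e85b5; little→ b5 85 7e d4
line 11 (band): pack op=0x3d:6|rd=2:4|rs=12:4|pad=0:18 = 0xf4b00000; little→ 00 00 b0 f4

0xb5 0x85 0x7e 0xd4 0x00 0x00 0xb0 0xf4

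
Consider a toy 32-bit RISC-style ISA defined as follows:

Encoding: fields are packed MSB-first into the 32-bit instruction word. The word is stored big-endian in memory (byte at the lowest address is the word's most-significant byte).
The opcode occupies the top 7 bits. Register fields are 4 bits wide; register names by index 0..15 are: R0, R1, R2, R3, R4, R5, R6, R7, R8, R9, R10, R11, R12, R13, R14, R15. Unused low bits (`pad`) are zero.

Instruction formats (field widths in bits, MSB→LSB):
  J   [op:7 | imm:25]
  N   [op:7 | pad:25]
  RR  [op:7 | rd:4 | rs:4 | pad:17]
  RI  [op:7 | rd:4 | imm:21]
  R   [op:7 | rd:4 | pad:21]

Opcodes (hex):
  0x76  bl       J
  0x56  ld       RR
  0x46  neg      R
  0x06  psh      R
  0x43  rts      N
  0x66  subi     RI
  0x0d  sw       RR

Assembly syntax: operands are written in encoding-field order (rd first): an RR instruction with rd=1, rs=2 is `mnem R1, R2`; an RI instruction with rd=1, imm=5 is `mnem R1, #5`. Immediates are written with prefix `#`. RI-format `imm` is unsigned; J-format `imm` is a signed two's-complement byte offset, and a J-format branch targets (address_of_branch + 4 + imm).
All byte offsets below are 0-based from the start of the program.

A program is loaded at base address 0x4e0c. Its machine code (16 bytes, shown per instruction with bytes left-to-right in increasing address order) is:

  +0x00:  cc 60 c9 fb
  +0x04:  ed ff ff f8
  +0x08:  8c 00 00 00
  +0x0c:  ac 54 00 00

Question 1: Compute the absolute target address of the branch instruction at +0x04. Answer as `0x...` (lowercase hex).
0x4e0c

off 0x04: read ed ff ff f8 as big → 0xedfffff8
  top 7b → 0x76 → bl [J]
  imm@[24:0]=0x1fffff8 (s25→-8) ⇒ #-8
  target = base 0x4e0c + off 0x04 + 4 + imm -8 = 0x4e0c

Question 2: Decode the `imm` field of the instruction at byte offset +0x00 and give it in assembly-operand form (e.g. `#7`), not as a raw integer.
#51707

[00] cc 60 c9 fb → 0xcc60c9fb
  op=0xcc60c9fb>>25=0x66 ⇒ subi (RI)
  [24:21] rd=3 = R3
  [20:0] imm=51707 = #51707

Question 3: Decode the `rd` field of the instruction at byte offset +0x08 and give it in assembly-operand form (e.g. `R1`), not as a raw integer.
@+08  big-endian(8c 00 00 00) = 0x8c000000
  opcode bits[31:25]=0x46: neg/R
  rd: (w>>21)&0xf=0x0 → R0

R0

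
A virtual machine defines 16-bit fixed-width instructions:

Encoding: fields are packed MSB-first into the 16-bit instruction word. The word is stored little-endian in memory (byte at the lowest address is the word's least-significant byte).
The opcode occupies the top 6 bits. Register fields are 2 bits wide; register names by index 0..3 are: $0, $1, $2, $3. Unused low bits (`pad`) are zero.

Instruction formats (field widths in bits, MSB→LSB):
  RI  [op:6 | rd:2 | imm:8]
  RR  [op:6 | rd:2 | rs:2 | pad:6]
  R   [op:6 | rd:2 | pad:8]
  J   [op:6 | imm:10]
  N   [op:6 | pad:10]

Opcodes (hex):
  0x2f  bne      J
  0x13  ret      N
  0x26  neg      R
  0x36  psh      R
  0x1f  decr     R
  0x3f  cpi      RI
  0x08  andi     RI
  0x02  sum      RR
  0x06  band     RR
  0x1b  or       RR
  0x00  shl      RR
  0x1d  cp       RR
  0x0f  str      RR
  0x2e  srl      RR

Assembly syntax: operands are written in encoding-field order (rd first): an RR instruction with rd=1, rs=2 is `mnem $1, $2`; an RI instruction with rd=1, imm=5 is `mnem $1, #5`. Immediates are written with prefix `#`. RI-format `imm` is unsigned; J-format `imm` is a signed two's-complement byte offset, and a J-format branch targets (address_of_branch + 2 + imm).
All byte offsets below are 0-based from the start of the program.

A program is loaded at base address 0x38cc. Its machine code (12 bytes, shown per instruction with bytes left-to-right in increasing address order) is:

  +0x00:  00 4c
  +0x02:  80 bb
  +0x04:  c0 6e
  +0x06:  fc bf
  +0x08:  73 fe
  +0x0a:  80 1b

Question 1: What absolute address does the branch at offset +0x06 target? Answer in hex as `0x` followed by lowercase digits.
[06] fc bf → 0xbffc
  top 6b → 0x2f → bne [J]
  [9:0] imm=1020 (s10→-4) = #-4
  target = base 0x38cc + off 0x06 + 2 + imm -4 = 0x38d0

0x38d0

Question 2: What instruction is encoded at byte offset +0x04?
or $2, $3

+0x04: c0 6e ⇒ word 0x6ec0 (little)
  top 6b → 0x1b → or [RR]
  [9:8] rd=2 = $2
  [7:6] rs=3 = $3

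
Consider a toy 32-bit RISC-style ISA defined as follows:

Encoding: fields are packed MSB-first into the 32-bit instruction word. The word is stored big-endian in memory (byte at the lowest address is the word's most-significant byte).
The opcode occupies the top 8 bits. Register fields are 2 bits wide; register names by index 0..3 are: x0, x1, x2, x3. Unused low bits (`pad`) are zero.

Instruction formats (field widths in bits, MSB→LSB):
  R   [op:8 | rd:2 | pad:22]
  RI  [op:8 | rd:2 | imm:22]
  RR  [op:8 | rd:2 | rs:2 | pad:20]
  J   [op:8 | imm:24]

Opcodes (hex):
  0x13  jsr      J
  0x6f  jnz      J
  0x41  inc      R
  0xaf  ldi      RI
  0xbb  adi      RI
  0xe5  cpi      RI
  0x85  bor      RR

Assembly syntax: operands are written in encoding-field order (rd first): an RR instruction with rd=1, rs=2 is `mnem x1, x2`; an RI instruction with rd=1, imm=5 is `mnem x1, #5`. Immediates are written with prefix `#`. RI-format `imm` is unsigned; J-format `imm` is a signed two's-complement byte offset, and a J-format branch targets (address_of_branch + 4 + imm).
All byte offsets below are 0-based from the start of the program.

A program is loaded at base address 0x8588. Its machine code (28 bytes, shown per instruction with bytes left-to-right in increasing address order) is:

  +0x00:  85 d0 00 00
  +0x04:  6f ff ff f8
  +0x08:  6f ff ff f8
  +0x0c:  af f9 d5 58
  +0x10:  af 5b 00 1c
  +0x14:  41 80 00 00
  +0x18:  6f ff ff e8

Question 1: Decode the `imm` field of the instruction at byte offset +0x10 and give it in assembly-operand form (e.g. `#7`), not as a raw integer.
#1769500

[10] af 5b 00 1c → 0xaf5b001c
  op=0xaf5b001c>>24=0xaf ⇒ ldi (RI)
  rd@[23:22]=0x1 ⇒ x1
  imm@[21:0]=0x1b001c ⇒ #1769500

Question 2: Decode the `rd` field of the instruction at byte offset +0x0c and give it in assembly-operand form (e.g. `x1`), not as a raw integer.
off 0x0c: read af f9 d5 58 as big → 0xaff9d558
  op=0xaff9d558>>24=0xaf ⇒ ldi (RI)
  rd@[23:22]=0x3 ⇒ x3
  imm@[21:0]=0x39d558 ⇒ #3790168

x3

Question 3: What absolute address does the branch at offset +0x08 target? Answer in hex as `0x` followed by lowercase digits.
0x858c

off 0x08: read 6f ff ff f8 as big → 0x6ffffff8
  op=0x6ffffff8>>24=0x6f ⇒ jnz (J)
  imm@[23:0]=0xfffff8 (s24→-8) ⇒ #-8
  target = base 0x8588 + off 0x08 + 4 + imm -8 = 0x858c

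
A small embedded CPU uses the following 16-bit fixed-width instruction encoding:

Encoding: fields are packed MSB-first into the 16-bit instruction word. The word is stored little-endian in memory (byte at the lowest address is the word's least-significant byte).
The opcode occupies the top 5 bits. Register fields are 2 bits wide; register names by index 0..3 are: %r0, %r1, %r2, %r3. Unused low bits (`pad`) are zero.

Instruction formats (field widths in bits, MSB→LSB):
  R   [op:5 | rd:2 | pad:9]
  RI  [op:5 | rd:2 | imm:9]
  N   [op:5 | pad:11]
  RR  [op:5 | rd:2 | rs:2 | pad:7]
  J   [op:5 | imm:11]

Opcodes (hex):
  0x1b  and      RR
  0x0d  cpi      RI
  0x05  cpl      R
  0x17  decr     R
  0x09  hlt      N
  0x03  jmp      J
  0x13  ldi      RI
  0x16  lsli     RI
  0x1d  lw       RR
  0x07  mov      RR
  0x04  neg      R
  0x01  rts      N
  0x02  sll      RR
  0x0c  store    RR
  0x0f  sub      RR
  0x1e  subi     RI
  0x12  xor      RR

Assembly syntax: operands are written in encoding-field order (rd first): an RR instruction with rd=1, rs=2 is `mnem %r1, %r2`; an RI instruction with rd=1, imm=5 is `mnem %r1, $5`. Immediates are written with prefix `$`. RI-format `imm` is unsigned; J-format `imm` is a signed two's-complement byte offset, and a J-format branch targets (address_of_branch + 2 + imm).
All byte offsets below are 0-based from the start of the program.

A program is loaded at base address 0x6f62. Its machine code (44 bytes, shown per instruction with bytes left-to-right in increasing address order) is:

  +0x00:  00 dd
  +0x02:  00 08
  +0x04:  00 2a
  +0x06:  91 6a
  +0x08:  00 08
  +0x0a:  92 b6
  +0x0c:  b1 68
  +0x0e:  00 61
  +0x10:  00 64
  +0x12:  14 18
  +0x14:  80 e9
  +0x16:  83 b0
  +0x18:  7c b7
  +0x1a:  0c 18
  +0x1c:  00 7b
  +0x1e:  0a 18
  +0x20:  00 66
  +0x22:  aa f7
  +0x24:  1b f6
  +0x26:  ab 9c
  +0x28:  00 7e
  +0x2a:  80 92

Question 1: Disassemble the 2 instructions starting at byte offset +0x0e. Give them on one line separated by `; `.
+0x0e: 00 61 ⇒ word 0x6100 (little)
  opcode bits[15:11]=0xc: store/RR
  [10:9] rd=0 = %r0
  [8:7] rs=2 = %r2
+0x10: 00 64 ⇒ word 0x6400 (little)
  opcode bits[15:11]=0xc: store/RR
  [10:9] rd=2 = %r2
  [8:7] rs=0 = %r0

store %r0, %r2; store %r2, %r0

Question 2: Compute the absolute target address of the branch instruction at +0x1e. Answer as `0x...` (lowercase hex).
+0x1e: 0a 18 ⇒ word 0x180a (little)
  top 5b → 0x3 → jmp [J]
  [10:0] imm=10 = $10
  target = base 0x6f62 + off 0x1e + 2 + imm 10 = 0x6f8c

0x6f8c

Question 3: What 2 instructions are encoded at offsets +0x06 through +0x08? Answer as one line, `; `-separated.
[06] 91 6a → 0x6a91
  opcode bits[15:11]=0xd: cpi/RI
  rd@[10:9]=0x1 ⇒ %r1
  imm@[8:0]=0x91 ⇒ $145
[08] 00 08 → 0x0800
  opcode bits[15:11]=0x1: rts/N

cpi %r1, $145; rts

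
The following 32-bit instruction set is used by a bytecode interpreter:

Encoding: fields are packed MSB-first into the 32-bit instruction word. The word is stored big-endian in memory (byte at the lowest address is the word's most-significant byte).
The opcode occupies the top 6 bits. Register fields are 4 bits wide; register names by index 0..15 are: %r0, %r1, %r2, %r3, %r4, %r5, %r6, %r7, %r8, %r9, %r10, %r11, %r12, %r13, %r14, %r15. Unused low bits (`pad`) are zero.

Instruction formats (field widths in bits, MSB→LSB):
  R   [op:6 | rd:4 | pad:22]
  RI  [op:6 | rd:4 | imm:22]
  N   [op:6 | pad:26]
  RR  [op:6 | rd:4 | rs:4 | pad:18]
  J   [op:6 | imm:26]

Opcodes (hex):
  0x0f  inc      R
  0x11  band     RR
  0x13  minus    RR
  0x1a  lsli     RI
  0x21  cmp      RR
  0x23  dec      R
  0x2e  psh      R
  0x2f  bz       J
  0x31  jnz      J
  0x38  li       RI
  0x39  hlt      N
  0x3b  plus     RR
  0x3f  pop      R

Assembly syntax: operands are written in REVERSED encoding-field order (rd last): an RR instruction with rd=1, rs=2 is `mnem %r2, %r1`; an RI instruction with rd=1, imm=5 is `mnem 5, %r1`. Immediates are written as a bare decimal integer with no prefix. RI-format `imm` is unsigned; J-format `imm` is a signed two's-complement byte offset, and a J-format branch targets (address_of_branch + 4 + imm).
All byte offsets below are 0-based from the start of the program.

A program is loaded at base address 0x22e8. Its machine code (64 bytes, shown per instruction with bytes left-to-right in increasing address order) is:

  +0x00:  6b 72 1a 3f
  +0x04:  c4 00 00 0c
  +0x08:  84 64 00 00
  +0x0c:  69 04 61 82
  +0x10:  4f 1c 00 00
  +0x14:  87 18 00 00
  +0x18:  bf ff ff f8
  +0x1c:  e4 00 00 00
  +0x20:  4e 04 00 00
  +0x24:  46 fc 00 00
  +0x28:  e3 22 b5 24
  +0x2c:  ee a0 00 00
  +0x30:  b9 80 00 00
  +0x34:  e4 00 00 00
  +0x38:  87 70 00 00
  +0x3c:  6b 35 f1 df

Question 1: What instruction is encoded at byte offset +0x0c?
+0x0c: 69 04 61 82 ⇒ word 0x69046182 (big)
  opcode bits[31:26]=0x1a: lsli/RI
  rd: (w>>22)&0xf=0x4 → %r4
  imm: (w>>0)&0x3fffff=0x46182 → 287106

lsli 287106, %r4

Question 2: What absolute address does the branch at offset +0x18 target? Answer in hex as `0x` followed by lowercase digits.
@+18  big-endian(bf ff ff f8) = 0xbffffff8
  opcode bits[31:26]=0x2f: bz/J
  [25:0] imm=67108856 (s26→-8) = -8
  target = base 0x22e8 + off 0x18 + 4 + imm -8 = 0x22fc

0x22fc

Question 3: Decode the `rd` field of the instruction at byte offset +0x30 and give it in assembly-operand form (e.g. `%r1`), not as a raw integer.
[30] b9 80 00 00 → 0xb9800000
  opcode bits[31:26]=0x2e: psh/R
  rd@[25:22]=0x6 ⇒ %r6

%r6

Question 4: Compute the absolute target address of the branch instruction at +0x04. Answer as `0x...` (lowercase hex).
0x22fc

off 0x04: read c4 00 00 0c as big → 0xc400000c
  op=0xc400000c>>26=0x31 ⇒ jnz (J)
  [25:0] imm=12 = 12
  target = base 0x22e8 + off 0x04 + 4 + imm 12 = 0x22fc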